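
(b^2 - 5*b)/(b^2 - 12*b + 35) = b/(b - 7)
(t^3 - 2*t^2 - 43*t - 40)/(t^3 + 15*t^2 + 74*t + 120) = (t^2 - 7*t - 8)/(t^2 + 10*t + 24)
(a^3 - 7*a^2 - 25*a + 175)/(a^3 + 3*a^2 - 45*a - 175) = (a - 5)/(a + 5)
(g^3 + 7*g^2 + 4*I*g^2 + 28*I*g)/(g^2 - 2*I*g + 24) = g*(g + 7)/(g - 6*I)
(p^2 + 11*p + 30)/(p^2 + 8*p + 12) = (p + 5)/(p + 2)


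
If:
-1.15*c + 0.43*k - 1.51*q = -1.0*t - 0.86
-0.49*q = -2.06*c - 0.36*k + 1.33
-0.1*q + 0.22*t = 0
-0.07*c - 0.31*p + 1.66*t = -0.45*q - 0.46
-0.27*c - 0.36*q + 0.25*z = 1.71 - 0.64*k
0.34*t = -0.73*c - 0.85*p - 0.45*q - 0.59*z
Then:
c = 1.26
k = -9.63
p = -16.21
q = -4.48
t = -2.04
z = 26.39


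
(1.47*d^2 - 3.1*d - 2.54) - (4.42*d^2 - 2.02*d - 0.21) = -2.95*d^2 - 1.08*d - 2.33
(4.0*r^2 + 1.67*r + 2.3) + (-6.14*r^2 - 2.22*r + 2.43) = -2.14*r^2 - 0.55*r + 4.73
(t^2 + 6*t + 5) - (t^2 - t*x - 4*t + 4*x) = t*x + 10*t - 4*x + 5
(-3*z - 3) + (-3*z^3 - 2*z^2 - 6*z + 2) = -3*z^3 - 2*z^2 - 9*z - 1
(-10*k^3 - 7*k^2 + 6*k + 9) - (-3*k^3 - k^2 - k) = -7*k^3 - 6*k^2 + 7*k + 9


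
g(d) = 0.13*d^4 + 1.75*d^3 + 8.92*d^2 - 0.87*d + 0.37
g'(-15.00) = -842.22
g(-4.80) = 85.54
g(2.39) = 77.38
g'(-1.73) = -18.71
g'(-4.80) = -23.05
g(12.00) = 6994.09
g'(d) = 0.52*d^3 + 5.25*d^2 + 17.84*d - 0.87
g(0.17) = 0.49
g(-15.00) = 2695.42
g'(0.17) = 2.32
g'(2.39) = 78.86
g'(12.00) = 1867.77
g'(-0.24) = -4.86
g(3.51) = 202.62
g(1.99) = 49.79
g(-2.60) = 38.11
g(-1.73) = 20.68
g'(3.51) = 148.92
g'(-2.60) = -20.90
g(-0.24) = 1.07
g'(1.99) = 59.52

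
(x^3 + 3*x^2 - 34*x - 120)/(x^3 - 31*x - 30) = (x + 4)/(x + 1)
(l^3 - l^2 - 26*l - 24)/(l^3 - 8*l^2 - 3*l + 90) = (l^2 + 5*l + 4)/(l^2 - 2*l - 15)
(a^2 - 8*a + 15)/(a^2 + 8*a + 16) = (a^2 - 8*a + 15)/(a^2 + 8*a + 16)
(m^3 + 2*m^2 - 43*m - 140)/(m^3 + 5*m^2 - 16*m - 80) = (m - 7)/(m - 4)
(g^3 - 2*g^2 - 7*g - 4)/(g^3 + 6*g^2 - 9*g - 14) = (g^2 - 3*g - 4)/(g^2 + 5*g - 14)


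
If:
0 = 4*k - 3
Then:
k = 3/4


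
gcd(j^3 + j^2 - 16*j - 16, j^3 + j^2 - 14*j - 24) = j - 4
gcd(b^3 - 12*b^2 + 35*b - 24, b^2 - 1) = b - 1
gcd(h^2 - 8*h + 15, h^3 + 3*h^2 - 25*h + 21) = h - 3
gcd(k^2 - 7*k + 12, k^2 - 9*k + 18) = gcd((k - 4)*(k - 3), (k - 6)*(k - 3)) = k - 3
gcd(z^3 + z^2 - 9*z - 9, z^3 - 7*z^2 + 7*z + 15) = z^2 - 2*z - 3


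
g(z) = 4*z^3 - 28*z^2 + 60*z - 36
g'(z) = 12*z^2 - 56*z + 60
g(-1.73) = -244.31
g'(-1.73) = 192.79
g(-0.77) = -100.63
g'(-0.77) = 110.23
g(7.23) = 445.89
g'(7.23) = 282.39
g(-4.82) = -1423.63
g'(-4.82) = 608.71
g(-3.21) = -649.42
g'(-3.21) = 363.41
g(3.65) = 4.48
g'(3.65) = 15.47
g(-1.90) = -278.52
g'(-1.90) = 209.72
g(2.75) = 0.44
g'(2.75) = -3.25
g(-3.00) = -576.00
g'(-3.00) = 336.00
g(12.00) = 3564.00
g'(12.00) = 1116.00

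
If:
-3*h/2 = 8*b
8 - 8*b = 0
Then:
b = 1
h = -16/3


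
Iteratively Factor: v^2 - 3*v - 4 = (v + 1)*(v - 4)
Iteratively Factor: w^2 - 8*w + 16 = (w - 4)*(w - 4)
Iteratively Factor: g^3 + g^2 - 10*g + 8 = (g + 4)*(g^2 - 3*g + 2) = (g - 1)*(g + 4)*(g - 2)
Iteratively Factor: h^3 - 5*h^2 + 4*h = (h - 1)*(h^2 - 4*h) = (h - 4)*(h - 1)*(h)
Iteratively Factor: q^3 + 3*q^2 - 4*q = (q + 4)*(q^2 - q) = (q - 1)*(q + 4)*(q)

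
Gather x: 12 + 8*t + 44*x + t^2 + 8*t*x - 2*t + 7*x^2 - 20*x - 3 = t^2 + 6*t + 7*x^2 + x*(8*t + 24) + 9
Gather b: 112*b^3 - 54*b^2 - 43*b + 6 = 112*b^3 - 54*b^2 - 43*b + 6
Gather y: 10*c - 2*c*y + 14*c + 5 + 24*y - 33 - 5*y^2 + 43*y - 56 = 24*c - 5*y^2 + y*(67 - 2*c) - 84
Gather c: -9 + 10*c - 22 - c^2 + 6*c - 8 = -c^2 + 16*c - 39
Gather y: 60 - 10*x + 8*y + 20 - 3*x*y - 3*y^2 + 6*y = -10*x - 3*y^2 + y*(14 - 3*x) + 80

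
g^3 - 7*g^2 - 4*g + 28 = (g - 7)*(g - 2)*(g + 2)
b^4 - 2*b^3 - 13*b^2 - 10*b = b*(b - 5)*(b + 1)*(b + 2)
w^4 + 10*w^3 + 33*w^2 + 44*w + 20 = (w + 1)*(w + 2)^2*(w + 5)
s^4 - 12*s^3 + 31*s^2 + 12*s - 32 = (s - 8)*(s - 4)*(s - 1)*(s + 1)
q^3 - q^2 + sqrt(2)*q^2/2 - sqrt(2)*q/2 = q*(q - 1)*(q + sqrt(2)/2)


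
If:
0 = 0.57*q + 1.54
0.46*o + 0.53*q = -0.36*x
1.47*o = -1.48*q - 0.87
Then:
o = 2.13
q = -2.70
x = 1.26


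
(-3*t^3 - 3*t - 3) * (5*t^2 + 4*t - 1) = -15*t^5 - 12*t^4 - 12*t^3 - 27*t^2 - 9*t + 3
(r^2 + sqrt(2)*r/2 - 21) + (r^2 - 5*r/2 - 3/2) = 2*r^2 - 5*r/2 + sqrt(2)*r/2 - 45/2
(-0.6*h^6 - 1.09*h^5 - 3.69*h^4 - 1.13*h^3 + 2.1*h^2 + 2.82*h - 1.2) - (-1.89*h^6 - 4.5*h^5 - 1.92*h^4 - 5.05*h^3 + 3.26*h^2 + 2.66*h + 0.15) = 1.29*h^6 + 3.41*h^5 - 1.77*h^4 + 3.92*h^3 - 1.16*h^2 + 0.16*h - 1.35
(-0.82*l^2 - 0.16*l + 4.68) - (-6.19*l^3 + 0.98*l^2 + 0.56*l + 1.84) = 6.19*l^3 - 1.8*l^2 - 0.72*l + 2.84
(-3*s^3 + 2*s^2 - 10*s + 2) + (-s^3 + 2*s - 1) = -4*s^3 + 2*s^2 - 8*s + 1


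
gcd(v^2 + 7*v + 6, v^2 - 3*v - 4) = v + 1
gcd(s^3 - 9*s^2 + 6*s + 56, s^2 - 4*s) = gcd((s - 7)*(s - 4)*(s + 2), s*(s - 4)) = s - 4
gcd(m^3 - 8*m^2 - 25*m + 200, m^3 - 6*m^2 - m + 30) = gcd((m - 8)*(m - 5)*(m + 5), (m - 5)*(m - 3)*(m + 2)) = m - 5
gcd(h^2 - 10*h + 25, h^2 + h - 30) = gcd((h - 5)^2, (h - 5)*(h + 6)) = h - 5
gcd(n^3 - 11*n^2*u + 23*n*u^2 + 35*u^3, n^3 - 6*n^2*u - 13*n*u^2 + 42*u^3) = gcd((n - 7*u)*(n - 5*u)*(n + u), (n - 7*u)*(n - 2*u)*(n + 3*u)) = -n + 7*u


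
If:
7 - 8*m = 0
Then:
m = 7/8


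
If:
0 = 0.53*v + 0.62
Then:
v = -1.17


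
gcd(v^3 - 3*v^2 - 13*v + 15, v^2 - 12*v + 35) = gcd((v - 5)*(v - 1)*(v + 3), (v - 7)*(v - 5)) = v - 5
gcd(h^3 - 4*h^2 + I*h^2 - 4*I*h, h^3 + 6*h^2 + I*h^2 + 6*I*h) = h^2 + I*h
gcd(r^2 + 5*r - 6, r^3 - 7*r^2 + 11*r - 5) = r - 1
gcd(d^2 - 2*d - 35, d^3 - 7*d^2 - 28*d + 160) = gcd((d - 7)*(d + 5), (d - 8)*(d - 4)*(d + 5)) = d + 5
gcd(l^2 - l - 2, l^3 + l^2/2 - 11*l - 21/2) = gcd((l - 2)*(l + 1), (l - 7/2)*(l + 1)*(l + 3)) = l + 1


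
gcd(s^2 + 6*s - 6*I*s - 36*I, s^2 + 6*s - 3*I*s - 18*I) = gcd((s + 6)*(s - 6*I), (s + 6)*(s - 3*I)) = s + 6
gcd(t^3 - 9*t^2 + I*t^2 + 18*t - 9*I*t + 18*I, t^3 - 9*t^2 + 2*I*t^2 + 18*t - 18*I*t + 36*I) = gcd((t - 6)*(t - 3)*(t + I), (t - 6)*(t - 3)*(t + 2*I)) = t^2 - 9*t + 18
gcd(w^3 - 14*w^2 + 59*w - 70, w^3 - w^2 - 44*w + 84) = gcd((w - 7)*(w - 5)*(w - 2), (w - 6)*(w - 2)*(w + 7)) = w - 2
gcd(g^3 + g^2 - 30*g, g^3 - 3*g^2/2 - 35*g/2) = g^2 - 5*g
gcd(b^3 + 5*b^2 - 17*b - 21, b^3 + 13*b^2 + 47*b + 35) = b^2 + 8*b + 7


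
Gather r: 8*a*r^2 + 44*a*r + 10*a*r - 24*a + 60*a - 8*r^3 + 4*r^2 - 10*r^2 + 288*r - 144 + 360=36*a - 8*r^3 + r^2*(8*a - 6) + r*(54*a + 288) + 216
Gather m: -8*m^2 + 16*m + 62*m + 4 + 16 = -8*m^2 + 78*m + 20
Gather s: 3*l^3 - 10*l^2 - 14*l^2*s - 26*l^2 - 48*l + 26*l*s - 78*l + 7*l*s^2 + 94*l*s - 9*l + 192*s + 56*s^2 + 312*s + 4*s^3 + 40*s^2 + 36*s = 3*l^3 - 36*l^2 - 135*l + 4*s^3 + s^2*(7*l + 96) + s*(-14*l^2 + 120*l + 540)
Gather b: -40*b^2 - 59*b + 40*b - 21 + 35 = -40*b^2 - 19*b + 14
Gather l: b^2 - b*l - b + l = b^2 - b + l*(1 - b)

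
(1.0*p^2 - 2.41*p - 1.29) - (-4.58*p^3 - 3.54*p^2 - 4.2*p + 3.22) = 4.58*p^3 + 4.54*p^2 + 1.79*p - 4.51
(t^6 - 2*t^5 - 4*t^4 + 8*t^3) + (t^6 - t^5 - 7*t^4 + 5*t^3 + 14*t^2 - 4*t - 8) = 2*t^6 - 3*t^5 - 11*t^4 + 13*t^3 + 14*t^2 - 4*t - 8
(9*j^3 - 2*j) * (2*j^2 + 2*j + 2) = 18*j^5 + 18*j^4 + 14*j^3 - 4*j^2 - 4*j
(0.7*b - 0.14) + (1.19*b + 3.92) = 1.89*b + 3.78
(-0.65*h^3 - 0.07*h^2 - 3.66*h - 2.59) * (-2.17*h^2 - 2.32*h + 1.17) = 1.4105*h^5 + 1.6599*h^4 + 7.3441*h^3 + 14.0296*h^2 + 1.7266*h - 3.0303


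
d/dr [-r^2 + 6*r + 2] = 6 - 2*r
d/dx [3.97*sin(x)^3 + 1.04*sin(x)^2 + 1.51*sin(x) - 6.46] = (11.91*sin(x)^2 + 2.08*sin(x) + 1.51)*cos(x)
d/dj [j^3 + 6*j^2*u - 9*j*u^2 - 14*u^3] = 3*j^2 + 12*j*u - 9*u^2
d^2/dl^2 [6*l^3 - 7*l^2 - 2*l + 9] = 36*l - 14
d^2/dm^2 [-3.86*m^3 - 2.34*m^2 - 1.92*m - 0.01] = -23.16*m - 4.68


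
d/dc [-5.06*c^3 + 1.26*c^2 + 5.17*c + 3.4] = -15.18*c^2 + 2.52*c + 5.17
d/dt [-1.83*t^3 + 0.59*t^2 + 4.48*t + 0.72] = -5.49*t^2 + 1.18*t + 4.48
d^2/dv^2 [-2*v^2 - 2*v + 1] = -4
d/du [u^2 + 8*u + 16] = 2*u + 8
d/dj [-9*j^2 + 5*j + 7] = 5 - 18*j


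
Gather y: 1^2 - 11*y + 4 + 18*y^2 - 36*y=18*y^2 - 47*y + 5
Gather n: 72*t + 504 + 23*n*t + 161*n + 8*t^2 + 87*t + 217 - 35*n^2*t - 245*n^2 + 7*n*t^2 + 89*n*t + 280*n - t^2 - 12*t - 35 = n^2*(-35*t - 245) + n*(7*t^2 + 112*t + 441) + 7*t^2 + 147*t + 686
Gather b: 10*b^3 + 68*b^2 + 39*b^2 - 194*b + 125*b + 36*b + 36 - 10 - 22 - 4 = 10*b^3 + 107*b^2 - 33*b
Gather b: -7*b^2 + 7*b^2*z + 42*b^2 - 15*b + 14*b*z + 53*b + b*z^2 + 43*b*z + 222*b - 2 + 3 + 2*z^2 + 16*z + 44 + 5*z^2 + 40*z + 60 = b^2*(7*z + 35) + b*(z^2 + 57*z + 260) + 7*z^2 + 56*z + 105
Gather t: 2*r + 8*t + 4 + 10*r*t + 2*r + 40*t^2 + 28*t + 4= 4*r + 40*t^2 + t*(10*r + 36) + 8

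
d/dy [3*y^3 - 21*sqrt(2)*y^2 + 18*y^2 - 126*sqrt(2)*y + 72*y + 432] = 9*y^2 - 42*sqrt(2)*y + 36*y - 126*sqrt(2) + 72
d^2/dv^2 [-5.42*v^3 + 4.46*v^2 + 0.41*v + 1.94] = 8.92 - 32.52*v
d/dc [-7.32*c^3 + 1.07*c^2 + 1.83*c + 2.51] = -21.96*c^2 + 2.14*c + 1.83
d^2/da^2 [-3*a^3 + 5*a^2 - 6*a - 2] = 10 - 18*a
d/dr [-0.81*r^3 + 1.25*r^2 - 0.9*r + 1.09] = -2.43*r^2 + 2.5*r - 0.9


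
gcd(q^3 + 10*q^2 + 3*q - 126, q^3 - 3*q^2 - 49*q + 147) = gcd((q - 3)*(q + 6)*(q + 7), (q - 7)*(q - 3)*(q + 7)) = q^2 + 4*q - 21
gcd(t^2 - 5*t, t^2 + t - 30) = t - 5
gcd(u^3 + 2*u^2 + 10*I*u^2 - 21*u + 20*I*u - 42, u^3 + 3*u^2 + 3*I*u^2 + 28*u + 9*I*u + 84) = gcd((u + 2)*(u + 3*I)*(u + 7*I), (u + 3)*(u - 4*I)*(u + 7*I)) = u + 7*I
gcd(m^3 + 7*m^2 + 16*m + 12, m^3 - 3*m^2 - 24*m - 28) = m^2 + 4*m + 4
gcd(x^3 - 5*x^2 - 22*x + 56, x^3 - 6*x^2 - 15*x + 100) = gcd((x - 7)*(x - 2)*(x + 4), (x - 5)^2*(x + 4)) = x + 4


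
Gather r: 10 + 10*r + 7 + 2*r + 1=12*r + 18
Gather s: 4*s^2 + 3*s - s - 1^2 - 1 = 4*s^2 + 2*s - 2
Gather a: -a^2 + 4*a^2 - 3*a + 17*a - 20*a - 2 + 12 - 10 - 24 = 3*a^2 - 6*a - 24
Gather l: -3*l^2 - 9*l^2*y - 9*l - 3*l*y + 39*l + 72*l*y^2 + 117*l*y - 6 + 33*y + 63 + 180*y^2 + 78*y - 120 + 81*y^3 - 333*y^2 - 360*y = l^2*(-9*y - 3) + l*(72*y^2 + 114*y + 30) + 81*y^3 - 153*y^2 - 249*y - 63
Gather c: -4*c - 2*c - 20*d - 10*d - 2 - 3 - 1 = -6*c - 30*d - 6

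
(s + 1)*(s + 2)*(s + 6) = s^3 + 9*s^2 + 20*s + 12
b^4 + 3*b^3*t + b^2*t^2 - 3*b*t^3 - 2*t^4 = (b - t)*(b + t)^2*(b + 2*t)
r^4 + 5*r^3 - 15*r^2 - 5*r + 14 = (r - 2)*(r - 1)*(r + 1)*(r + 7)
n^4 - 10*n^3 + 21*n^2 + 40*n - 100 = (n - 5)^2*(n - 2)*(n + 2)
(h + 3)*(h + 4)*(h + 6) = h^3 + 13*h^2 + 54*h + 72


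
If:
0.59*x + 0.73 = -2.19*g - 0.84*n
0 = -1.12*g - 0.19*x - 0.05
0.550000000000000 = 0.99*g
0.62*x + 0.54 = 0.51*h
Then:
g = 0.56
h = -3.24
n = 0.17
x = -3.54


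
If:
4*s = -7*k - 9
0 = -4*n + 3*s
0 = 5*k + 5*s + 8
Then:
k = -13/15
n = -11/20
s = -11/15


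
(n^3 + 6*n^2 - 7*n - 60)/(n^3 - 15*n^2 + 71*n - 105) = (n^2 + 9*n + 20)/(n^2 - 12*n + 35)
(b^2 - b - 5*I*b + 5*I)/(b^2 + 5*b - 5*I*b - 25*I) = (b - 1)/(b + 5)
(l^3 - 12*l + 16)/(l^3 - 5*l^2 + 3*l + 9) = (l^3 - 12*l + 16)/(l^3 - 5*l^2 + 3*l + 9)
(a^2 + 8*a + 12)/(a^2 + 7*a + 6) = (a + 2)/(a + 1)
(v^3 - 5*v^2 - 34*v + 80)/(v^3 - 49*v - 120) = (v - 2)/(v + 3)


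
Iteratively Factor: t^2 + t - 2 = (t - 1)*(t + 2)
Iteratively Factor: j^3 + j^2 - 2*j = (j)*(j^2 + j - 2) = j*(j + 2)*(j - 1)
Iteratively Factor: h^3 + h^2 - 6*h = (h - 2)*(h^2 + 3*h) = (h - 2)*(h + 3)*(h)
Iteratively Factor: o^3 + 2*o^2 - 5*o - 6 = (o - 2)*(o^2 + 4*o + 3) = (o - 2)*(o + 1)*(o + 3)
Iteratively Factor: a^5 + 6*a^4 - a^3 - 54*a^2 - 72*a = (a)*(a^4 + 6*a^3 - a^2 - 54*a - 72) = a*(a + 4)*(a^3 + 2*a^2 - 9*a - 18) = a*(a + 3)*(a + 4)*(a^2 - a - 6) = a*(a - 3)*(a + 3)*(a + 4)*(a + 2)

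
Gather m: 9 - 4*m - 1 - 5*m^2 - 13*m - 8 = -5*m^2 - 17*m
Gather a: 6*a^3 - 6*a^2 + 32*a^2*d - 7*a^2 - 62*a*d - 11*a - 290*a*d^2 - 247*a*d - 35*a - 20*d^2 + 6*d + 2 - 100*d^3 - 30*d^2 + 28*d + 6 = 6*a^3 + a^2*(32*d - 13) + a*(-290*d^2 - 309*d - 46) - 100*d^3 - 50*d^2 + 34*d + 8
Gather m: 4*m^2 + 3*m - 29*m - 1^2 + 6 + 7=4*m^2 - 26*m + 12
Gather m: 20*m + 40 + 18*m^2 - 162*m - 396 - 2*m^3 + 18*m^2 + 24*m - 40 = -2*m^3 + 36*m^2 - 118*m - 396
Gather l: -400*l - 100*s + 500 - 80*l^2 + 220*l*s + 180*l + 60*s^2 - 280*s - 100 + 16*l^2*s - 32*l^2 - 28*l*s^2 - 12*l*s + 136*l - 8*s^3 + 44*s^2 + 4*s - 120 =l^2*(16*s - 112) + l*(-28*s^2 + 208*s - 84) - 8*s^3 + 104*s^2 - 376*s + 280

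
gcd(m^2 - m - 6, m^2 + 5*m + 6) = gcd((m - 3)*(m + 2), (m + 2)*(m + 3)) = m + 2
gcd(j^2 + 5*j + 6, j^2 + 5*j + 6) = j^2 + 5*j + 6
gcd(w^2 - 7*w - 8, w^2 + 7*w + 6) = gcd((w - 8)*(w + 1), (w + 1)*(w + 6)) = w + 1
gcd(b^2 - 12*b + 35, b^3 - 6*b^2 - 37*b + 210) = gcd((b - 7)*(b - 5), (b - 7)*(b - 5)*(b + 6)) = b^2 - 12*b + 35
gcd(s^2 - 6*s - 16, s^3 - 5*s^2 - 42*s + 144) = s - 8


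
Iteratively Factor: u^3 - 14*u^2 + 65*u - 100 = (u - 4)*(u^2 - 10*u + 25) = (u - 5)*(u - 4)*(u - 5)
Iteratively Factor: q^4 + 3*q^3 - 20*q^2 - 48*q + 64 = (q - 4)*(q^3 + 7*q^2 + 8*q - 16) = (q - 4)*(q + 4)*(q^2 + 3*q - 4) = (q - 4)*(q - 1)*(q + 4)*(q + 4)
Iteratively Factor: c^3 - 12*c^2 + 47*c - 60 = (c - 4)*(c^2 - 8*c + 15) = (c - 4)*(c - 3)*(c - 5)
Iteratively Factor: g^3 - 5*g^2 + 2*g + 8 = (g - 4)*(g^2 - g - 2) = (g - 4)*(g - 2)*(g + 1)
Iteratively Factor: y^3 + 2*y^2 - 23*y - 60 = (y + 3)*(y^2 - y - 20) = (y + 3)*(y + 4)*(y - 5)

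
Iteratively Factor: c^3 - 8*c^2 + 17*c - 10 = (c - 2)*(c^2 - 6*c + 5) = (c - 2)*(c - 1)*(c - 5)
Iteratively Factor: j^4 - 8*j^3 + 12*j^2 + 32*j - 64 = (j - 4)*(j^3 - 4*j^2 - 4*j + 16) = (j - 4)*(j - 2)*(j^2 - 2*j - 8) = (j - 4)^2*(j - 2)*(j + 2)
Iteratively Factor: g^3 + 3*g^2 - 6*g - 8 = (g - 2)*(g^2 + 5*g + 4) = (g - 2)*(g + 1)*(g + 4)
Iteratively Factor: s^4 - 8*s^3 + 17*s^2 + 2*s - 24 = (s - 4)*(s^3 - 4*s^2 + s + 6) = (s - 4)*(s + 1)*(s^2 - 5*s + 6) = (s - 4)*(s - 3)*(s + 1)*(s - 2)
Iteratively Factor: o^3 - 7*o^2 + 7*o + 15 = (o + 1)*(o^2 - 8*o + 15) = (o - 5)*(o + 1)*(o - 3)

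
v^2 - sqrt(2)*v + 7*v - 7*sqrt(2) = (v + 7)*(v - sqrt(2))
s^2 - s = s*(s - 1)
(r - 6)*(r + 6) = r^2 - 36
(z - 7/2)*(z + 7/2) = z^2 - 49/4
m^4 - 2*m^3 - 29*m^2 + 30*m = m*(m - 6)*(m - 1)*(m + 5)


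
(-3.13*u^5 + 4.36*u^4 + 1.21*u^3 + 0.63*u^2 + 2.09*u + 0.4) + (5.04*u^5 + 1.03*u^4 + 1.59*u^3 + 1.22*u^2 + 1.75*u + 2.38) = 1.91*u^5 + 5.39*u^4 + 2.8*u^3 + 1.85*u^2 + 3.84*u + 2.78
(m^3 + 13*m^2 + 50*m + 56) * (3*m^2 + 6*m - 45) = 3*m^5 + 45*m^4 + 183*m^3 - 117*m^2 - 1914*m - 2520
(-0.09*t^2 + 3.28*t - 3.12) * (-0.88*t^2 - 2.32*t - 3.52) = 0.0792*t^4 - 2.6776*t^3 - 4.5472*t^2 - 4.3072*t + 10.9824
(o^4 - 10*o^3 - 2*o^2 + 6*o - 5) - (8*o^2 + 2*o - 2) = o^4 - 10*o^3 - 10*o^2 + 4*o - 3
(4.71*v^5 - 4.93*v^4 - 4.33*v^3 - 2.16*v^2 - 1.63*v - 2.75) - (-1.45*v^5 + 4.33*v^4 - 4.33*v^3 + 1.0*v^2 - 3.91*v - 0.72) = 6.16*v^5 - 9.26*v^4 - 3.16*v^2 + 2.28*v - 2.03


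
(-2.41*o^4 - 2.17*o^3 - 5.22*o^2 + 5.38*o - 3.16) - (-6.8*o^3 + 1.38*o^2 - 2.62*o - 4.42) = -2.41*o^4 + 4.63*o^3 - 6.6*o^2 + 8.0*o + 1.26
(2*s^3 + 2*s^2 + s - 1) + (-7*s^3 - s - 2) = -5*s^3 + 2*s^2 - 3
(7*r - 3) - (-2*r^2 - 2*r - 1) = 2*r^2 + 9*r - 2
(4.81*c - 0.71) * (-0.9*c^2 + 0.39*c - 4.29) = -4.329*c^3 + 2.5149*c^2 - 20.9118*c + 3.0459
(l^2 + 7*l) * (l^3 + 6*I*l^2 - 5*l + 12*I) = l^5 + 7*l^4 + 6*I*l^4 - 5*l^3 + 42*I*l^3 - 35*l^2 + 12*I*l^2 + 84*I*l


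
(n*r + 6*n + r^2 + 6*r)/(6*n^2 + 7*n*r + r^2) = (r + 6)/(6*n + r)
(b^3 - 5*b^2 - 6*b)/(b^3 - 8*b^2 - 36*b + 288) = b*(b + 1)/(b^2 - 2*b - 48)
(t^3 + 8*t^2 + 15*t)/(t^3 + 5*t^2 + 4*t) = (t^2 + 8*t + 15)/(t^2 + 5*t + 4)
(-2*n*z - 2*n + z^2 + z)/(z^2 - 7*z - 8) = (-2*n + z)/(z - 8)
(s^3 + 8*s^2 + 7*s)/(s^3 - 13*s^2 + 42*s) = (s^2 + 8*s + 7)/(s^2 - 13*s + 42)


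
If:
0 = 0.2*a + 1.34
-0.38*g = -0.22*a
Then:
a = -6.70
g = -3.88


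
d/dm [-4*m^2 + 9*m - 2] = 9 - 8*m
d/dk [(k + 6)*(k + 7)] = 2*k + 13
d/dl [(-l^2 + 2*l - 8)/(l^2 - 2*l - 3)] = 22*(l - 1)/(-l^2 + 2*l + 3)^2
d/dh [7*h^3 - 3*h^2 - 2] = 3*h*(7*h - 2)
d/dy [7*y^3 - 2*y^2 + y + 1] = 21*y^2 - 4*y + 1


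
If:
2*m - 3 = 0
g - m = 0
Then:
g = 3/2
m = 3/2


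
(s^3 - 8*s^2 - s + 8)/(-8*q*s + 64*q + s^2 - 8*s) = (1 - s^2)/(8*q - s)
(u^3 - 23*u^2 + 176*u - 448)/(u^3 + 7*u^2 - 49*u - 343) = (u^2 - 16*u + 64)/(u^2 + 14*u + 49)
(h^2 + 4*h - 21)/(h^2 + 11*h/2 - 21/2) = 2*(h - 3)/(2*h - 3)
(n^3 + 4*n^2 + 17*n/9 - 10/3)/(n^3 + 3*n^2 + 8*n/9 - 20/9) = (n + 3)/(n + 2)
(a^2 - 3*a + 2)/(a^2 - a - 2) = (a - 1)/(a + 1)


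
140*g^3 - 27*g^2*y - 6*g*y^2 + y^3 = (-7*g + y)*(-4*g + y)*(5*g + y)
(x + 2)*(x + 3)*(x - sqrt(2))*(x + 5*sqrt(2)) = x^4 + 5*x^3 + 4*sqrt(2)*x^3 - 4*x^2 + 20*sqrt(2)*x^2 - 50*x + 24*sqrt(2)*x - 60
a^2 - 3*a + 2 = (a - 2)*(a - 1)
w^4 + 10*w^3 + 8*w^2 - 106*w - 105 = (w - 3)*(w + 1)*(w + 5)*(w + 7)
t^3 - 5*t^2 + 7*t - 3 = (t - 3)*(t - 1)^2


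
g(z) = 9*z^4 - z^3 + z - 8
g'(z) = 36*z^3 - 3*z^2 + 1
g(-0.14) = -8.13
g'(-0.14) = 0.84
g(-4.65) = 4295.69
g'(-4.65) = -3683.47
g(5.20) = 6437.05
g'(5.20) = 4981.77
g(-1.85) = 101.90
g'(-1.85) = -237.21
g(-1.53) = 43.37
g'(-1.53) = -134.96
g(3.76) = 1741.45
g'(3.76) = 1872.25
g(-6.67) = 18095.43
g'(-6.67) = -10815.14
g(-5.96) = 11553.81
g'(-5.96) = -7727.08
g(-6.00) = 11866.00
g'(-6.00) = -7883.00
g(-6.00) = 11866.00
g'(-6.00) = -7883.00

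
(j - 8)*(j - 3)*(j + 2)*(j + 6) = j^4 - 3*j^3 - 52*j^2 + 60*j + 288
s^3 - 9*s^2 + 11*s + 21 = (s - 7)*(s - 3)*(s + 1)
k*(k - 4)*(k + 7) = k^3 + 3*k^2 - 28*k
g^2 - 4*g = g*(g - 4)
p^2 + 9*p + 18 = (p + 3)*(p + 6)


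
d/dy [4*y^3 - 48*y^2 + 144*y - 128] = 12*y^2 - 96*y + 144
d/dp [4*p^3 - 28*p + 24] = 12*p^2 - 28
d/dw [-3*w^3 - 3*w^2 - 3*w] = -9*w^2 - 6*w - 3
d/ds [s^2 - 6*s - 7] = 2*s - 6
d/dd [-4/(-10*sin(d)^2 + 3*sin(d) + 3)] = 4*(3 - 20*sin(d))*cos(d)/(-10*sin(d)^2 + 3*sin(d) + 3)^2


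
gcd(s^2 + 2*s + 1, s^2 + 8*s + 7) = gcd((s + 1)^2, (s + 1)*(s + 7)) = s + 1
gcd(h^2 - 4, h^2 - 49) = 1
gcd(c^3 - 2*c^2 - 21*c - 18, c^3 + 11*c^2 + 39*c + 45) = c + 3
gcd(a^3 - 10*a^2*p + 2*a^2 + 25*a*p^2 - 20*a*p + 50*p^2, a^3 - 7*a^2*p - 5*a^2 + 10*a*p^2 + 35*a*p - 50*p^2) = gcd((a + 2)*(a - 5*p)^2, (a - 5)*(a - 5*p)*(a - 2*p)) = -a + 5*p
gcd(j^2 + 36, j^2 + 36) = j^2 + 36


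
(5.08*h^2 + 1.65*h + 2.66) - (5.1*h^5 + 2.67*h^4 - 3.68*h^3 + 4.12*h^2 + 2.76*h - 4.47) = -5.1*h^5 - 2.67*h^4 + 3.68*h^3 + 0.96*h^2 - 1.11*h + 7.13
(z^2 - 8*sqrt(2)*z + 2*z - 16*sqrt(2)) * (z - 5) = z^3 - 8*sqrt(2)*z^2 - 3*z^2 - 10*z + 24*sqrt(2)*z + 80*sqrt(2)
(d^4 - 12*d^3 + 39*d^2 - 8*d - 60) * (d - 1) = d^5 - 13*d^4 + 51*d^3 - 47*d^2 - 52*d + 60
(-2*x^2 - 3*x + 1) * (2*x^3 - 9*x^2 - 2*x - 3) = -4*x^5 + 12*x^4 + 33*x^3 + 3*x^2 + 7*x - 3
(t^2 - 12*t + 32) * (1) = t^2 - 12*t + 32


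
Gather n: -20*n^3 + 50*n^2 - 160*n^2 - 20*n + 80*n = -20*n^3 - 110*n^2 + 60*n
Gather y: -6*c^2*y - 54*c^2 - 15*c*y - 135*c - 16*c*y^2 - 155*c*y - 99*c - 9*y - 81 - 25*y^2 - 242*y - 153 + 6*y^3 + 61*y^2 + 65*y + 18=-54*c^2 - 234*c + 6*y^3 + y^2*(36 - 16*c) + y*(-6*c^2 - 170*c - 186) - 216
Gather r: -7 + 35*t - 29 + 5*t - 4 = 40*t - 40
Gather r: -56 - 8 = -64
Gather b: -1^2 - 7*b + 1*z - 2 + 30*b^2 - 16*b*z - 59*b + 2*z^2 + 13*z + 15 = 30*b^2 + b*(-16*z - 66) + 2*z^2 + 14*z + 12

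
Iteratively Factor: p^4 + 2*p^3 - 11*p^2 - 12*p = (p - 3)*(p^3 + 5*p^2 + 4*p) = (p - 3)*(p + 4)*(p^2 + p) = p*(p - 3)*(p + 4)*(p + 1)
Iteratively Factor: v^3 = (v)*(v^2) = v^2*(v)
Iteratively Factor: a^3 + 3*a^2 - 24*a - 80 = (a - 5)*(a^2 + 8*a + 16) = (a - 5)*(a + 4)*(a + 4)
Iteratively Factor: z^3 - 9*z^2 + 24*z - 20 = (z - 5)*(z^2 - 4*z + 4) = (z - 5)*(z - 2)*(z - 2)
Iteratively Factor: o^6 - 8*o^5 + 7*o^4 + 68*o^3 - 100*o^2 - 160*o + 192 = (o - 3)*(o^5 - 5*o^4 - 8*o^3 + 44*o^2 + 32*o - 64) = (o - 3)*(o - 1)*(o^4 - 4*o^3 - 12*o^2 + 32*o + 64) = (o - 4)*(o - 3)*(o - 1)*(o^3 - 12*o - 16) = (o - 4)^2*(o - 3)*(o - 1)*(o^2 + 4*o + 4) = (o - 4)^2*(o - 3)*(o - 1)*(o + 2)*(o + 2)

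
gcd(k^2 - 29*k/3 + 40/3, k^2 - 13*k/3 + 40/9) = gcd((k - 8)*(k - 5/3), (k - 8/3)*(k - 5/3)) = k - 5/3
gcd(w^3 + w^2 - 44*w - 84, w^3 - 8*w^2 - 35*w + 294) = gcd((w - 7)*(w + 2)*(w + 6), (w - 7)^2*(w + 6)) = w^2 - w - 42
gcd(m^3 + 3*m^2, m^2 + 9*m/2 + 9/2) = m + 3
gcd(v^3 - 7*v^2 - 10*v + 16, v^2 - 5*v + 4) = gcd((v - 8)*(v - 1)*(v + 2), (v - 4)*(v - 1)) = v - 1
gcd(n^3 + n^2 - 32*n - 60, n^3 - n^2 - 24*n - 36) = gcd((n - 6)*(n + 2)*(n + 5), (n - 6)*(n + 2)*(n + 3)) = n^2 - 4*n - 12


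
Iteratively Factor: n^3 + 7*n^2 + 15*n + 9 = (n + 1)*(n^2 + 6*n + 9) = (n + 1)*(n + 3)*(n + 3)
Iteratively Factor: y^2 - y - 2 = (y + 1)*(y - 2)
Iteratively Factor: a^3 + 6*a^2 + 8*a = (a + 4)*(a^2 + 2*a) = a*(a + 4)*(a + 2)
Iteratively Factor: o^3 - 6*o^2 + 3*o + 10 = (o + 1)*(o^2 - 7*o + 10) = (o - 2)*(o + 1)*(o - 5)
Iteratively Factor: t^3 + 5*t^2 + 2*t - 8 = (t - 1)*(t^2 + 6*t + 8) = (t - 1)*(t + 4)*(t + 2)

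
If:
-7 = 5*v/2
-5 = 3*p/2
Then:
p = -10/3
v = -14/5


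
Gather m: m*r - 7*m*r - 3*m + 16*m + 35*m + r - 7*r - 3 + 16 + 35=m*(48 - 6*r) - 6*r + 48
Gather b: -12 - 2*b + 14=2 - 2*b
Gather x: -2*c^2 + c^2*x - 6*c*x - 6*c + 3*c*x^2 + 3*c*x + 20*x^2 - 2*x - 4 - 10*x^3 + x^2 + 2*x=-2*c^2 - 6*c - 10*x^3 + x^2*(3*c + 21) + x*(c^2 - 3*c) - 4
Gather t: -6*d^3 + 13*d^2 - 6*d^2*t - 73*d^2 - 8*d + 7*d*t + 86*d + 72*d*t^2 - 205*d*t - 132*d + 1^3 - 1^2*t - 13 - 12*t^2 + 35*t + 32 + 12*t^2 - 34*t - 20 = -6*d^3 - 60*d^2 + 72*d*t^2 - 54*d + t*(-6*d^2 - 198*d)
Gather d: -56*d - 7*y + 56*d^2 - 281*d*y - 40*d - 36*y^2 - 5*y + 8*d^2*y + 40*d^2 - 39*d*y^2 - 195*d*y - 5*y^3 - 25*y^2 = d^2*(8*y + 96) + d*(-39*y^2 - 476*y - 96) - 5*y^3 - 61*y^2 - 12*y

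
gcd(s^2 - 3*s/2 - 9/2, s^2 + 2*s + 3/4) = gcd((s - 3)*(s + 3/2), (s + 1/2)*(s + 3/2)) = s + 3/2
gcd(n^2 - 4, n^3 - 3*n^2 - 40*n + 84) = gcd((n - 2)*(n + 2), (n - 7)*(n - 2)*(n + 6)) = n - 2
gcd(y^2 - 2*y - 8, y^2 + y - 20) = y - 4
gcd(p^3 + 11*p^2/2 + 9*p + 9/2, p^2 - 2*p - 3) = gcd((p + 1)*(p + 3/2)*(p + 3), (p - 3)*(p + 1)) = p + 1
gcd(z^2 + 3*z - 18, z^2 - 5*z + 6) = z - 3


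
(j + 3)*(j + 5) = j^2 + 8*j + 15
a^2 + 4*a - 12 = (a - 2)*(a + 6)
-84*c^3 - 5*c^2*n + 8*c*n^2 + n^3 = (-3*c + n)*(4*c + n)*(7*c + n)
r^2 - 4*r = r*(r - 4)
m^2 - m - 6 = (m - 3)*(m + 2)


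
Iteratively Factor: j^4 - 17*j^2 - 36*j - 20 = (j + 2)*(j^3 - 2*j^2 - 13*j - 10) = (j + 1)*(j + 2)*(j^2 - 3*j - 10) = (j - 5)*(j + 1)*(j + 2)*(j + 2)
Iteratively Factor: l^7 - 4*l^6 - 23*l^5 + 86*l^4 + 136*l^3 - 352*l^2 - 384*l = (l - 3)*(l^6 - l^5 - 26*l^4 + 8*l^3 + 160*l^2 + 128*l) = l*(l - 3)*(l^5 - l^4 - 26*l^3 + 8*l^2 + 160*l + 128) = l*(l - 3)*(l + 4)*(l^4 - 5*l^3 - 6*l^2 + 32*l + 32) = l*(l - 3)*(l + 1)*(l + 4)*(l^3 - 6*l^2 + 32) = l*(l - 3)*(l + 1)*(l + 2)*(l + 4)*(l^2 - 8*l + 16) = l*(l - 4)*(l - 3)*(l + 1)*(l + 2)*(l + 4)*(l - 4)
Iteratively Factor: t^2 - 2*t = (t)*(t - 2)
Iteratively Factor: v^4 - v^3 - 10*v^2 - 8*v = (v + 2)*(v^3 - 3*v^2 - 4*v) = (v - 4)*(v + 2)*(v^2 + v) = (v - 4)*(v + 1)*(v + 2)*(v)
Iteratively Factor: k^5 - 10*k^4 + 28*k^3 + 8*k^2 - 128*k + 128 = (k - 2)*(k^4 - 8*k^3 + 12*k^2 + 32*k - 64) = (k - 2)^2*(k^3 - 6*k^2 + 32) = (k - 2)^2*(k + 2)*(k^2 - 8*k + 16) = (k - 4)*(k - 2)^2*(k + 2)*(k - 4)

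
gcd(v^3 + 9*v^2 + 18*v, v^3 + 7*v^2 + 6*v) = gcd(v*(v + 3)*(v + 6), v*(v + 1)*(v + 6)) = v^2 + 6*v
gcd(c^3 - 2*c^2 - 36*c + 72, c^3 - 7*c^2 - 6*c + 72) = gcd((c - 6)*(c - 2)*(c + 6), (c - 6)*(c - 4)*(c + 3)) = c - 6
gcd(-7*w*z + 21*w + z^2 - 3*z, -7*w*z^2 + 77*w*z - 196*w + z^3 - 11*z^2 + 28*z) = -7*w + z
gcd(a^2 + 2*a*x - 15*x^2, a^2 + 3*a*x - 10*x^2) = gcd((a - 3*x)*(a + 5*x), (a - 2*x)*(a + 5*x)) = a + 5*x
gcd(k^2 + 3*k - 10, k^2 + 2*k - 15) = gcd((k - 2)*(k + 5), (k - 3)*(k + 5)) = k + 5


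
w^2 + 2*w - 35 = (w - 5)*(w + 7)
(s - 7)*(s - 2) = s^2 - 9*s + 14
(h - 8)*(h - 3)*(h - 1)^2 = h^4 - 13*h^3 + 47*h^2 - 59*h + 24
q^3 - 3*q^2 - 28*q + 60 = (q - 6)*(q - 2)*(q + 5)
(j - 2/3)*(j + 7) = j^2 + 19*j/3 - 14/3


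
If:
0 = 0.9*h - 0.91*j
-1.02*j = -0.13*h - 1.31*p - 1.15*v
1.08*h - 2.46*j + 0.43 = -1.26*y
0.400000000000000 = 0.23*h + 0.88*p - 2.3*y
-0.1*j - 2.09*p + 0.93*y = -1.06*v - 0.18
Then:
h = 0.20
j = 0.19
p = 0.06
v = 0.08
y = -0.13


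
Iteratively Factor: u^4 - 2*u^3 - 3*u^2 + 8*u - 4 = (u - 1)*(u^3 - u^2 - 4*u + 4) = (u - 1)*(u + 2)*(u^2 - 3*u + 2) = (u - 1)^2*(u + 2)*(u - 2)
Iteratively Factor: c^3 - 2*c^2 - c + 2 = (c - 1)*(c^2 - c - 2) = (c - 1)*(c + 1)*(c - 2)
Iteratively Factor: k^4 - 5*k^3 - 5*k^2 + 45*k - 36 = (k - 3)*(k^3 - 2*k^2 - 11*k + 12) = (k - 3)*(k + 3)*(k^2 - 5*k + 4) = (k - 4)*(k - 3)*(k + 3)*(k - 1)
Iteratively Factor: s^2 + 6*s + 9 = (s + 3)*(s + 3)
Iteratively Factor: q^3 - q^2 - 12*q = (q - 4)*(q^2 + 3*q) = (q - 4)*(q + 3)*(q)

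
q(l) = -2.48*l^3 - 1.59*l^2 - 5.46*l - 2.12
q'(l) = -7.44*l^2 - 3.18*l - 5.46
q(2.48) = -63.27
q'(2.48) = -59.11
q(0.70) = -7.57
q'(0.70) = -11.33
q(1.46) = -21.20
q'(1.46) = -25.96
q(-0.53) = 0.70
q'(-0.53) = -5.86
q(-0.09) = -1.64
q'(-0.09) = -5.23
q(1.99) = -38.83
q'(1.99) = -41.25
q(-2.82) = 56.25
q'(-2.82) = -55.66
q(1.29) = -17.13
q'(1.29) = -21.94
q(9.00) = -1987.97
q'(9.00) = -636.72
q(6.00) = -627.80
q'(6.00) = -292.38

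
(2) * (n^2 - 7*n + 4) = 2*n^2 - 14*n + 8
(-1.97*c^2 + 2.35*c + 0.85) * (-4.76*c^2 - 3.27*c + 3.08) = 9.3772*c^4 - 4.7441*c^3 - 17.7981*c^2 + 4.4585*c + 2.618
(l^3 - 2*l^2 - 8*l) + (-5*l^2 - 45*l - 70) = l^3 - 7*l^2 - 53*l - 70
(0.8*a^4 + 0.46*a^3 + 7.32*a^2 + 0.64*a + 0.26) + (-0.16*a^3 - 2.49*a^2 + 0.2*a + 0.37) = 0.8*a^4 + 0.3*a^3 + 4.83*a^2 + 0.84*a + 0.63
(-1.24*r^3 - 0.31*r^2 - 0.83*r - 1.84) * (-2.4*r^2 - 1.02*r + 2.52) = 2.976*r^5 + 2.0088*r^4 - 0.8166*r^3 + 4.4814*r^2 - 0.2148*r - 4.6368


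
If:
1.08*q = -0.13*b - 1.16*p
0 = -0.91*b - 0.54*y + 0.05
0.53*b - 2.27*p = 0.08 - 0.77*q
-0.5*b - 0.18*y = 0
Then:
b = -0.08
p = -0.04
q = 0.05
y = 0.24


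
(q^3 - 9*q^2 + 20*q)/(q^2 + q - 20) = q*(q - 5)/(q + 5)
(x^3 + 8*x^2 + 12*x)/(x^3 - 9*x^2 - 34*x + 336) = x*(x + 2)/(x^2 - 15*x + 56)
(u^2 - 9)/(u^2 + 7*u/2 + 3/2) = 2*(u - 3)/(2*u + 1)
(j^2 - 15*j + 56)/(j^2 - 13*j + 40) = (j - 7)/(j - 5)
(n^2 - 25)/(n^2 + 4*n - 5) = (n - 5)/(n - 1)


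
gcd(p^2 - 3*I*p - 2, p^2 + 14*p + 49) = 1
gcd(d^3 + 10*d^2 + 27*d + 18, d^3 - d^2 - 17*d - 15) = d^2 + 4*d + 3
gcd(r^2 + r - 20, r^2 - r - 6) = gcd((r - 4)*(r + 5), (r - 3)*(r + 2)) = 1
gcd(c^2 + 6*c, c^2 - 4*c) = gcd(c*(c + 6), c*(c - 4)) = c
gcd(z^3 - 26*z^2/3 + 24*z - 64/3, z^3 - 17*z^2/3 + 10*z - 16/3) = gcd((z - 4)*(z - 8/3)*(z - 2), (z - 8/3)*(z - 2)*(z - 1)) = z^2 - 14*z/3 + 16/3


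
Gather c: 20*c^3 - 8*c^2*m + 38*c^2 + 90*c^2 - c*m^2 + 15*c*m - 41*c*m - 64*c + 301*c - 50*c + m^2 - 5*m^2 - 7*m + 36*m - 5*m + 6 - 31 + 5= 20*c^3 + c^2*(128 - 8*m) + c*(-m^2 - 26*m + 187) - 4*m^2 + 24*m - 20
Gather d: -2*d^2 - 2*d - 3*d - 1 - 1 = -2*d^2 - 5*d - 2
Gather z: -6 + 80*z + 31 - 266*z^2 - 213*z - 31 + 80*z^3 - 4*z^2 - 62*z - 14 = 80*z^3 - 270*z^2 - 195*z - 20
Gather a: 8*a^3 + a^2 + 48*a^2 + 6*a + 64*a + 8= 8*a^3 + 49*a^2 + 70*a + 8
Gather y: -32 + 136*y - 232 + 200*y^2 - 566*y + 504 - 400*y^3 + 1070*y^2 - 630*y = -400*y^3 + 1270*y^2 - 1060*y + 240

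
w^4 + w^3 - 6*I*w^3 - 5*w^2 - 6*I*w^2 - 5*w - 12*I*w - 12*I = (w + 1)*(w - 4*I)*(w - 3*I)*(w + I)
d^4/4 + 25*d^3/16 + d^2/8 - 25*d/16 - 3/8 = (d/4 + 1/4)*(d - 1)*(d + 1/4)*(d + 6)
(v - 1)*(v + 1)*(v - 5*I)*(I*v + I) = I*v^4 + 5*v^3 + I*v^3 + 5*v^2 - I*v^2 - 5*v - I*v - 5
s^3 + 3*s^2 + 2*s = s*(s + 1)*(s + 2)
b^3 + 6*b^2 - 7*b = b*(b - 1)*(b + 7)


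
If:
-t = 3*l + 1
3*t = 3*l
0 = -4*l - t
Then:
No Solution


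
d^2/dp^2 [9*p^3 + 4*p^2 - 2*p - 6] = 54*p + 8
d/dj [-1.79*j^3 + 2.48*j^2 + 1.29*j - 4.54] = -5.37*j^2 + 4.96*j + 1.29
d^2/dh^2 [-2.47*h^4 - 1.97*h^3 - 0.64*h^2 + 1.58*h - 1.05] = -29.64*h^2 - 11.82*h - 1.28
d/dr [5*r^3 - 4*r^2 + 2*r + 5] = 15*r^2 - 8*r + 2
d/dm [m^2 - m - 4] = 2*m - 1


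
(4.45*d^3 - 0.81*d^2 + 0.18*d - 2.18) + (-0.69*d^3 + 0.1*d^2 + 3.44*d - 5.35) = 3.76*d^3 - 0.71*d^2 + 3.62*d - 7.53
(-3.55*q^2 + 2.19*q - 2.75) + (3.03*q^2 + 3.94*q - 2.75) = -0.52*q^2 + 6.13*q - 5.5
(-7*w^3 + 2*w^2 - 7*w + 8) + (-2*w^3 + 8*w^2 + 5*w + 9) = -9*w^3 + 10*w^2 - 2*w + 17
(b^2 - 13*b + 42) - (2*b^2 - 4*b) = -b^2 - 9*b + 42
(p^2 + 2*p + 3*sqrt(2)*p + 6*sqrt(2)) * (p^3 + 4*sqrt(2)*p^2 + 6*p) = p^5 + 2*p^4 + 7*sqrt(2)*p^4 + 14*sqrt(2)*p^3 + 30*p^3 + 18*sqrt(2)*p^2 + 60*p^2 + 36*sqrt(2)*p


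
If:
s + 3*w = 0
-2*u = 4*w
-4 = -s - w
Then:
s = 6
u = 4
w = -2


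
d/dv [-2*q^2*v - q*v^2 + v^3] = -2*q^2 - 2*q*v + 3*v^2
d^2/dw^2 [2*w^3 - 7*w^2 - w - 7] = 12*w - 14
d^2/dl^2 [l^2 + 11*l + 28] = 2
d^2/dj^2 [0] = 0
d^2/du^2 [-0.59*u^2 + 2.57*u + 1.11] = -1.18000000000000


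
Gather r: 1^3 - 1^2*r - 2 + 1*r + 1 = 0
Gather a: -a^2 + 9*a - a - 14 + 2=-a^2 + 8*a - 12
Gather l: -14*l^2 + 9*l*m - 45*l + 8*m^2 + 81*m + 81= -14*l^2 + l*(9*m - 45) + 8*m^2 + 81*m + 81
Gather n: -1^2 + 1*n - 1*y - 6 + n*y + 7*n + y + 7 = n*(y + 8)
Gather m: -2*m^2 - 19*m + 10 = -2*m^2 - 19*m + 10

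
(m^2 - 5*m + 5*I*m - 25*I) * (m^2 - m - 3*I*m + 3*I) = m^4 - 6*m^3 + 2*I*m^3 + 20*m^2 - 12*I*m^2 - 90*m + 10*I*m + 75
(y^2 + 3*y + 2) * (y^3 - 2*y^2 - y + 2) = y^5 + y^4 - 5*y^3 - 5*y^2 + 4*y + 4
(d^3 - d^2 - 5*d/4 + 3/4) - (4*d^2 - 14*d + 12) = d^3 - 5*d^2 + 51*d/4 - 45/4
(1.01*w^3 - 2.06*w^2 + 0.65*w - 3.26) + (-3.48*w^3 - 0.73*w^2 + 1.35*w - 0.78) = -2.47*w^3 - 2.79*w^2 + 2.0*w - 4.04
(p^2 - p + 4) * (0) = 0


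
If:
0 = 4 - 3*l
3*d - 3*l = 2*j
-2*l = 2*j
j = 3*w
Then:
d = 4/9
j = -4/3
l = 4/3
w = -4/9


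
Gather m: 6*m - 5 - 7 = 6*m - 12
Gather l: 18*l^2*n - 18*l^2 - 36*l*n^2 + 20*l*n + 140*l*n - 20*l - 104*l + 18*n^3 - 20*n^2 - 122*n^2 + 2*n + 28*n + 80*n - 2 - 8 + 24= l^2*(18*n - 18) + l*(-36*n^2 + 160*n - 124) + 18*n^3 - 142*n^2 + 110*n + 14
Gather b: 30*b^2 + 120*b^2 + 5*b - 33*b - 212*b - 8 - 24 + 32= 150*b^2 - 240*b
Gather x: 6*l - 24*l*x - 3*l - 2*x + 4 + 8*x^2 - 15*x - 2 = 3*l + 8*x^2 + x*(-24*l - 17) + 2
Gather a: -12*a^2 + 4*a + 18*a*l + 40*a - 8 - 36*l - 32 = -12*a^2 + a*(18*l + 44) - 36*l - 40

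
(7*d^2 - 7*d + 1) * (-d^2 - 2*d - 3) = -7*d^4 - 7*d^3 - 8*d^2 + 19*d - 3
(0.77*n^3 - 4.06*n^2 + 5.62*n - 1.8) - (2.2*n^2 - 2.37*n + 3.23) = 0.77*n^3 - 6.26*n^2 + 7.99*n - 5.03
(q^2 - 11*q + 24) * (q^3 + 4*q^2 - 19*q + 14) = q^5 - 7*q^4 - 39*q^3 + 319*q^2 - 610*q + 336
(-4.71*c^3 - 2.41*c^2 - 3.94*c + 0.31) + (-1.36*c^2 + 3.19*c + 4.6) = -4.71*c^3 - 3.77*c^2 - 0.75*c + 4.91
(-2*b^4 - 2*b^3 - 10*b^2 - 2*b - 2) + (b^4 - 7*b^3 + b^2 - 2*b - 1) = -b^4 - 9*b^3 - 9*b^2 - 4*b - 3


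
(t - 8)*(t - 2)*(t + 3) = t^3 - 7*t^2 - 14*t + 48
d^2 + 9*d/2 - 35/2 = (d - 5/2)*(d + 7)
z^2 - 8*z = z*(z - 8)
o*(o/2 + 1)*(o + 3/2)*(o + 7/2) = o^4/2 + 7*o^3/2 + 61*o^2/8 + 21*o/4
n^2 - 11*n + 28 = (n - 7)*(n - 4)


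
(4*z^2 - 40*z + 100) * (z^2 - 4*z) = 4*z^4 - 56*z^3 + 260*z^2 - 400*z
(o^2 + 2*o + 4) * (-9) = -9*o^2 - 18*o - 36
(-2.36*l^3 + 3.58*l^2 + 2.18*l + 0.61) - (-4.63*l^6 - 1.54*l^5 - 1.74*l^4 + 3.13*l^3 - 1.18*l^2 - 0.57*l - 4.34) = 4.63*l^6 + 1.54*l^5 + 1.74*l^4 - 5.49*l^3 + 4.76*l^2 + 2.75*l + 4.95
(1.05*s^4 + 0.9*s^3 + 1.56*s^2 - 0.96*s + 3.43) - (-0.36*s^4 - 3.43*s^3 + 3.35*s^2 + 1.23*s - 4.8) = 1.41*s^4 + 4.33*s^3 - 1.79*s^2 - 2.19*s + 8.23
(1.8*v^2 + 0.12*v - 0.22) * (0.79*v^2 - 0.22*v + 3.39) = 1.422*v^4 - 0.3012*v^3 + 5.9018*v^2 + 0.4552*v - 0.7458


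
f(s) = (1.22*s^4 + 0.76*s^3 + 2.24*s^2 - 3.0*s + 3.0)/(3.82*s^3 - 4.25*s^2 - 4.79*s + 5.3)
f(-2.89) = -0.89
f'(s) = (-11.46*s^2 + 8.5*s + 4.79)*(1.22*s^4 + 0.76*s^3 + 2.24*s^2 - 3.0*s + 3.0)/(3.82*s^3 - 4.25*s^2 - 4.79*s + 5.3)^2 + (4.88*s^3 + 2.28*s^2 + 4.48*s - 3.0)/(3.82*s^3 - 4.25*s^2 - 4.79*s + 5.3)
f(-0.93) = 2.67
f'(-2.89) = 0.10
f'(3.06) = -0.17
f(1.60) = 6.26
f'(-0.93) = -14.61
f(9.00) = 3.63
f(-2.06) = -0.94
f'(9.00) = 0.29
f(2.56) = 2.57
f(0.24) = 0.61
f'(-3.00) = 0.13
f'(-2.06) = -0.34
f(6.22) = 2.85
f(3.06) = 2.38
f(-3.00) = -0.91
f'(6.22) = 0.26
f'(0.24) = 0.52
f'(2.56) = -0.66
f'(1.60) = -16.04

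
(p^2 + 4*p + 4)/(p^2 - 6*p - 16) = (p + 2)/(p - 8)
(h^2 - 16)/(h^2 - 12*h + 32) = (h + 4)/(h - 8)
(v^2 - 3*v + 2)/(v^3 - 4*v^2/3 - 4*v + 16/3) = 3*(v - 1)/(3*v^2 + 2*v - 8)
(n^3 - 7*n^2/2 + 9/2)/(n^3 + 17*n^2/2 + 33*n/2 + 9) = (2*n^2 - 9*n + 9)/(2*n^2 + 15*n + 18)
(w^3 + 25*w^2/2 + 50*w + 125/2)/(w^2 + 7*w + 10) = (2*w^2 + 15*w + 25)/(2*(w + 2))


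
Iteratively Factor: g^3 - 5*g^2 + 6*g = (g - 2)*(g^2 - 3*g) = g*(g - 2)*(g - 3)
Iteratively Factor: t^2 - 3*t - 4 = (t - 4)*(t + 1)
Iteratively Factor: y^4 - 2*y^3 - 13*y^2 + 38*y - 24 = (y - 2)*(y^3 - 13*y + 12) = (y - 3)*(y - 2)*(y^2 + 3*y - 4) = (y - 3)*(y - 2)*(y - 1)*(y + 4)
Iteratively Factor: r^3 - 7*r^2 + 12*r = (r - 4)*(r^2 - 3*r) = r*(r - 4)*(r - 3)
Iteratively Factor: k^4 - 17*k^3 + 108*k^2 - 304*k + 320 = (k - 5)*(k^3 - 12*k^2 + 48*k - 64) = (k - 5)*(k - 4)*(k^2 - 8*k + 16) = (k - 5)*(k - 4)^2*(k - 4)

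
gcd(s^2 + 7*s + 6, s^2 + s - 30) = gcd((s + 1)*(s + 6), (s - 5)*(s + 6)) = s + 6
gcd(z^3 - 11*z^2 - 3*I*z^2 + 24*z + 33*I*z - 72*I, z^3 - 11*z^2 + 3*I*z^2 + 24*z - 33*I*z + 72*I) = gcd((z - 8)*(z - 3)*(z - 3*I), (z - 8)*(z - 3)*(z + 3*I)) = z^2 - 11*z + 24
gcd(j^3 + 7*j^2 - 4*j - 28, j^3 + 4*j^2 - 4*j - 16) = j^2 - 4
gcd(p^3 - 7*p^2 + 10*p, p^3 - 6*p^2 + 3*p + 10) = p^2 - 7*p + 10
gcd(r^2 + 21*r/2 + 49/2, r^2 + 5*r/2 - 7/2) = r + 7/2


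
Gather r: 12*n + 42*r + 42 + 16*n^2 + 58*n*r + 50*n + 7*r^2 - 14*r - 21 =16*n^2 + 62*n + 7*r^2 + r*(58*n + 28) + 21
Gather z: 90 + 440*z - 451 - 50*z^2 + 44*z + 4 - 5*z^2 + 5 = -55*z^2 + 484*z - 352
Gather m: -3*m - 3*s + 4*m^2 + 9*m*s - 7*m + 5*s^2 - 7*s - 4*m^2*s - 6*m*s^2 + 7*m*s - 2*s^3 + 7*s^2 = m^2*(4 - 4*s) + m*(-6*s^2 + 16*s - 10) - 2*s^3 + 12*s^2 - 10*s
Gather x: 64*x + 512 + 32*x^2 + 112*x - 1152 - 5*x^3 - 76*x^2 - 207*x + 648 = -5*x^3 - 44*x^2 - 31*x + 8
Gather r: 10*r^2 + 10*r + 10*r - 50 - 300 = 10*r^2 + 20*r - 350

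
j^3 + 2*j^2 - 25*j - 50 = (j - 5)*(j + 2)*(j + 5)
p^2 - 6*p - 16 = (p - 8)*(p + 2)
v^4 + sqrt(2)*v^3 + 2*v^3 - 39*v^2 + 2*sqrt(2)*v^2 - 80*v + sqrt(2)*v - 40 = (v - 4*sqrt(2))*(v + 5*sqrt(2))*(sqrt(2)*v/2 + sqrt(2)/2)*(sqrt(2)*v + sqrt(2))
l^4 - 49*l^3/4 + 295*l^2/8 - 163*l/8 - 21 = (l - 8)*(l - 3)*(l - 7/4)*(l + 1/2)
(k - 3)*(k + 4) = k^2 + k - 12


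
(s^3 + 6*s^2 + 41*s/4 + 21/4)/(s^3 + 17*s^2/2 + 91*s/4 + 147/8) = 2*(s + 1)/(2*s + 7)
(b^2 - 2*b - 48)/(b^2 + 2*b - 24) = (b - 8)/(b - 4)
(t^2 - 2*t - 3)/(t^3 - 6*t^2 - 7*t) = (t - 3)/(t*(t - 7))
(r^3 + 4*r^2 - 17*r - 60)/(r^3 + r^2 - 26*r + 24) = (r^2 + 8*r + 15)/(r^2 + 5*r - 6)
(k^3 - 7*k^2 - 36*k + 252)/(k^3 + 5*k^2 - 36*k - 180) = (k - 7)/(k + 5)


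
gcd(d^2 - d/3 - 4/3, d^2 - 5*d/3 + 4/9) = d - 4/3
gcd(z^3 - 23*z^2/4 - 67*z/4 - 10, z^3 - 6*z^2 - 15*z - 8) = z^2 - 7*z - 8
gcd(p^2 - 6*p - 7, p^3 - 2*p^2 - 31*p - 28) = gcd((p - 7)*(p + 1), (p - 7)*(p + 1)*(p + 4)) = p^2 - 6*p - 7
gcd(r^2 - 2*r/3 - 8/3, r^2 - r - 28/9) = r + 4/3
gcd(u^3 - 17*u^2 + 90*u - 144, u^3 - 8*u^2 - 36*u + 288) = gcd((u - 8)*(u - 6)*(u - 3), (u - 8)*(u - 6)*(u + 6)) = u^2 - 14*u + 48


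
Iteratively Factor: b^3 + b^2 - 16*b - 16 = (b + 4)*(b^2 - 3*b - 4) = (b + 1)*(b + 4)*(b - 4)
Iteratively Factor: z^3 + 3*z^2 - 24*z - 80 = (z + 4)*(z^2 - z - 20) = (z - 5)*(z + 4)*(z + 4)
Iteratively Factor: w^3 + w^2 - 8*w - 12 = (w + 2)*(w^2 - w - 6) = (w - 3)*(w + 2)*(w + 2)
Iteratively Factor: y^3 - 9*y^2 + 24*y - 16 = (y - 1)*(y^2 - 8*y + 16) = (y - 4)*(y - 1)*(y - 4)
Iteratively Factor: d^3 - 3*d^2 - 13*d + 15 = (d + 3)*(d^2 - 6*d + 5) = (d - 5)*(d + 3)*(d - 1)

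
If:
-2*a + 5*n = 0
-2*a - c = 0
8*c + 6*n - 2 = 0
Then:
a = -5/34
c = 5/17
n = -1/17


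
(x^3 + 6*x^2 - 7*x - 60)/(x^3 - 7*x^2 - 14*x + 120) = (x^2 + 2*x - 15)/(x^2 - 11*x + 30)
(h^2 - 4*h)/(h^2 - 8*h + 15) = h*(h - 4)/(h^2 - 8*h + 15)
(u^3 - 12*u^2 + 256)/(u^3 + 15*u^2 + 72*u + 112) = (u^2 - 16*u + 64)/(u^2 + 11*u + 28)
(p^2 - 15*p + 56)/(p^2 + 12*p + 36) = (p^2 - 15*p + 56)/(p^2 + 12*p + 36)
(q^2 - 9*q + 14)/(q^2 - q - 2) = (q - 7)/(q + 1)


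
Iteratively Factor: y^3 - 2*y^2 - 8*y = (y + 2)*(y^2 - 4*y) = (y - 4)*(y + 2)*(y)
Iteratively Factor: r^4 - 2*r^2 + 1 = (r + 1)*(r^3 - r^2 - r + 1) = (r - 1)*(r + 1)*(r^2 - 1) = (r - 1)^2*(r + 1)*(r + 1)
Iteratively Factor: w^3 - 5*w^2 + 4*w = (w - 4)*(w^2 - w) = w*(w - 4)*(w - 1)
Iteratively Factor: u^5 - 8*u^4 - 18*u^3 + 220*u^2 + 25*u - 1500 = (u + 4)*(u^4 - 12*u^3 + 30*u^2 + 100*u - 375) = (u - 5)*(u + 4)*(u^3 - 7*u^2 - 5*u + 75) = (u - 5)*(u + 3)*(u + 4)*(u^2 - 10*u + 25) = (u - 5)^2*(u + 3)*(u + 4)*(u - 5)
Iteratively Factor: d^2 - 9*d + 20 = (d - 4)*(d - 5)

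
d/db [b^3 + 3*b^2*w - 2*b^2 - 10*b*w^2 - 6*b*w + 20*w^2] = 3*b^2 + 6*b*w - 4*b - 10*w^2 - 6*w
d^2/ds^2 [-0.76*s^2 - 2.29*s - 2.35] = -1.52000000000000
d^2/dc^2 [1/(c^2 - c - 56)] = 2*(c^2 - c - (2*c - 1)^2 - 56)/(-c^2 + c + 56)^3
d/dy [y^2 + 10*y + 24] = 2*y + 10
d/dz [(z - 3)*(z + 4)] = 2*z + 1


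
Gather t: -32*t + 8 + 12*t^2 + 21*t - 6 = 12*t^2 - 11*t + 2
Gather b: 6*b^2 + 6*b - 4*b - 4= 6*b^2 + 2*b - 4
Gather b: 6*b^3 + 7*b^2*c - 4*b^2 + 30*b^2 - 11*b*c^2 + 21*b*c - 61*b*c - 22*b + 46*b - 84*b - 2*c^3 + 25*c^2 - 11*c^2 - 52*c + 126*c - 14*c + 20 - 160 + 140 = 6*b^3 + b^2*(7*c + 26) + b*(-11*c^2 - 40*c - 60) - 2*c^3 + 14*c^2 + 60*c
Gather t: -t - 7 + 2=-t - 5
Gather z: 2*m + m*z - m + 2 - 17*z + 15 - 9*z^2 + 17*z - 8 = m*z + m - 9*z^2 + 9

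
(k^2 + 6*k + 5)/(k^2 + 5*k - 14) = (k^2 + 6*k + 5)/(k^2 + 5*k - 14)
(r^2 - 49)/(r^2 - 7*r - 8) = (49 - r^2)/(-r^2 + 7*r + 8)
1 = 1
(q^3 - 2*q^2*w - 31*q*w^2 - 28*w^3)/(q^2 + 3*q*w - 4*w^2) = (q^2 - 6*q*w - 7*w^2)/(q - w)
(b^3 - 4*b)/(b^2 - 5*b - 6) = b*(4 - b^2)/(-b^2 + 5*b + 6)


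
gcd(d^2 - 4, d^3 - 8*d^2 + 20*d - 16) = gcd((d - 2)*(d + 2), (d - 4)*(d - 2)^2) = d - 2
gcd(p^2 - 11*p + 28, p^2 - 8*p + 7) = p - 7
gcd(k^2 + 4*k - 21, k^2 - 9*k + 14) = 1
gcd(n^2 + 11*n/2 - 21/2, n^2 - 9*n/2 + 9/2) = n - 3/2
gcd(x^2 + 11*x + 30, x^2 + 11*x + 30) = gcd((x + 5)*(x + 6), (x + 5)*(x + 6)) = x^2 + 11*x + 30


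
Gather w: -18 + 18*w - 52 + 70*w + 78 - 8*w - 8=80*w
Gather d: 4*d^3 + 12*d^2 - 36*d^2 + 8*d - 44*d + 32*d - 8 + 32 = 4*d^3 - 24*d^2 - 4*d + 24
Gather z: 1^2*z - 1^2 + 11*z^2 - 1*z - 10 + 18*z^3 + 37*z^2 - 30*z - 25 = 18*z^3 + 48*z^2 - 30*z - 36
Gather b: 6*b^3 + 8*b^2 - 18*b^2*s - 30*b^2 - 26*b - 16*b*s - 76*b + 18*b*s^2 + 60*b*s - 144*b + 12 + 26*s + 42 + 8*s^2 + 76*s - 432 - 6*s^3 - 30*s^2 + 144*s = 6*b^3 + b^2*(-18*s - 22) + b*(18*s^2 + 44*s - 246) - 6*s^3 - 22*s^2 + 246*s - 378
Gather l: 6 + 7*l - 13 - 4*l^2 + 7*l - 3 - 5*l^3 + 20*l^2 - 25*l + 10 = -5*l^3 + 16*l^2 - 11*l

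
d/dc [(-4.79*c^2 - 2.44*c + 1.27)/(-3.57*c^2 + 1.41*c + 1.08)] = (-15.4647*c^2 - 1.2786*c - 4.4259)/(12.7449*c^4 - 10.0674*c^3 - 5.7231*c^2 + 3.0456*c + 1.1664)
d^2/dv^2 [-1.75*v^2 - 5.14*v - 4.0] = -3.50000000000000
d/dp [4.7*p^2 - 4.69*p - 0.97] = 9.4*p - 4.69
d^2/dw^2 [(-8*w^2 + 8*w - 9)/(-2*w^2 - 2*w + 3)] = 4*(-32*w^3 + 126*w^2 - 18*w + 57)/(8*w^6 + 24*w^5 - 12*w^4 - 64*w^3 + 18*w^2 + 54*w - 27)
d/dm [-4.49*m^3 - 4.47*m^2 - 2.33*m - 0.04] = -13.47*m^2 - 8.94*m - 2.33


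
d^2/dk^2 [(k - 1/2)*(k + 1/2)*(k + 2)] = 6*k + 4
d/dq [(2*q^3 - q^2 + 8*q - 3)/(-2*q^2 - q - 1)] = (-4*q^4 - 4*q^3 + 11*q^2 - 10*q - 11)/(4*q^4 + 4*q^3 + 5*q^2 + 2*q + 1)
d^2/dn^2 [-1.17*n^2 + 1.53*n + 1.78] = -2.34000000000000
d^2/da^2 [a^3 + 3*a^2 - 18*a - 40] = 6*a + 6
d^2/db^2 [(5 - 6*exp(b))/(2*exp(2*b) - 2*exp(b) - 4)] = (-6*exp(4*b) + 14*exp(3*b) - 87*exp(2*b) + 57*exp(b) - 34)*exp(b)/(2*(exp(6*b) - 3*exp(5*b) - 3*exp(4*b) + 11*exp(3*b) + 6*exp(2*b) - 12*exp(b) - 8))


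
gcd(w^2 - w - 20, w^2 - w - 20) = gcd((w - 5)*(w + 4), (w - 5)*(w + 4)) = w^2 - w - 20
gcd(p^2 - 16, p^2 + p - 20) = p - 4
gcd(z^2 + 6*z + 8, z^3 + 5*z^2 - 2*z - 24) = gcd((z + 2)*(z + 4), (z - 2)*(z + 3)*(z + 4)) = z + 4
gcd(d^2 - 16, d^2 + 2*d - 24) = d - 4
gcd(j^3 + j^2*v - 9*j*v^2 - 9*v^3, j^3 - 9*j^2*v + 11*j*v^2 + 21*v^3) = -j^2 + 2*j*v + 3*v^2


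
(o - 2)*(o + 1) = o^2 - o - 2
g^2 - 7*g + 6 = (g - 6)*(g - 1)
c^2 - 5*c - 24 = (c - 8)*(c + 3)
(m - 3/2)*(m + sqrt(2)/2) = m^2 - 3*m/2 + sqrt(2)*m/2 - 3*sqrt(2)/4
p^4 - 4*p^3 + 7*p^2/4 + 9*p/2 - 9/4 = (p - 3)*(p - 3/2)*(p - 1/2)*(p + 1)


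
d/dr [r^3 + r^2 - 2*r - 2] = 3*r^2 + 2*r - 2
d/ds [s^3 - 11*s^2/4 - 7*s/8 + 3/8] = 3*s^2 - 11*s/2 - 7/8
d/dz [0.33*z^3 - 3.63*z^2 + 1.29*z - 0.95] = 0.99*z^2 - 7.26*z + 1.29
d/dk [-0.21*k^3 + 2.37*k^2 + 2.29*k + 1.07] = -0.63*k^2 + 4.74*k + 2.29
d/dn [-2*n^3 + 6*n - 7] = 6 - 6*n^2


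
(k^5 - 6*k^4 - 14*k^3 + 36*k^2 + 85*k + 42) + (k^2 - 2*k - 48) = k^5 - 6*k^4 - 14*k^3 + 37*k^2 + 83*k - 6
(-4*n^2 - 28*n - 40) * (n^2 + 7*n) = -4*n^4 - 56*n^3 - 236*n^2 - 280*n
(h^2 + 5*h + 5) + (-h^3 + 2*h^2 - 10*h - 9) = -h^3 + 3*h^2 - 5*h - 4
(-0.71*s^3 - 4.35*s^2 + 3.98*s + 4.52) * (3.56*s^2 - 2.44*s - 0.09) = -2.5276*s^5 - 13.7536*s^4 + 24.8467*s^3 + 6.7715*s^2 - 11.387*s - 0.4068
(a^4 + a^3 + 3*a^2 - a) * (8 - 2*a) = -2*a^5 + 6*a^4 + 2*a^3 + 26*a^2 - 8*a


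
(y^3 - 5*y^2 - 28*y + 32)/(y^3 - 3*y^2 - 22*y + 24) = (y - 8)/(y - 6)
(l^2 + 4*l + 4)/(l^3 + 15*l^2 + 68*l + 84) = (l + 2)/(l^2 + 13*l + 42)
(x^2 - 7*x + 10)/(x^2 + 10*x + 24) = (x^2 - 7*x + 10)/(x^2 + 10*x + 24)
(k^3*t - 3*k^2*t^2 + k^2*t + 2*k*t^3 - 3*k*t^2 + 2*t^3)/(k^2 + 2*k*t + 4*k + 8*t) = t*(k^3 - 3*k^2*t + k^2 + 2*k*t^2 - 3*k*t + 2*t^2)/(k^2 + 2*k*t + 4*k + 8*t)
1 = 1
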